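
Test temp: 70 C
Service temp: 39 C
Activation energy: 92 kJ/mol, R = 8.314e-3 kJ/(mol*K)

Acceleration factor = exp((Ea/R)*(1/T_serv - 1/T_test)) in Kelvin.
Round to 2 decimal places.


AF = exp((92/0.008314)*(1/312.15 - 1/343.15))
= 24.59

24.59


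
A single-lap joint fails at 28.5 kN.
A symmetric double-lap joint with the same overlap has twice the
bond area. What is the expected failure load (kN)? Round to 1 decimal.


Double-lap load = 2 * 28.5 = 57.0 kN

57.0


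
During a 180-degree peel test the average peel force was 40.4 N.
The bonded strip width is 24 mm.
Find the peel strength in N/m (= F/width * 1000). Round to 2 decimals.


Peel strength = F/width * 1000
= 40.4 / 24 * 1000
= 1683.33 N/m

1683.33


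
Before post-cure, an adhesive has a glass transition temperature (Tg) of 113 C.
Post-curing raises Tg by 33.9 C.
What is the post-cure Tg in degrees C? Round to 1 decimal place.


Tg_post = Tg_base + delta_Tg
= 113 + 33.9
= 146.9 C

146.9


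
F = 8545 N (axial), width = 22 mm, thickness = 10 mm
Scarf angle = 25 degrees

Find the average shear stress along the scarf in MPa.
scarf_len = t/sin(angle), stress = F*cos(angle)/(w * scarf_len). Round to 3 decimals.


scarf_len = 10/sin(25 deg) = 23.6620
cos(25 deg) = 0.906308
stress = 8545*0.906308/(22*23.6620) = 14.877 MPa

14.877


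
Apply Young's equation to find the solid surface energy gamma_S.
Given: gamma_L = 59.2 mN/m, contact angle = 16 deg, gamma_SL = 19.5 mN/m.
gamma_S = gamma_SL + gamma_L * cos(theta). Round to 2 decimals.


theta_rad = 16 * pi/180 = 0.279253
gamma_S = 19.5 + 59.2 * cos(0.279253)
= 76.41 mN/m

76.41


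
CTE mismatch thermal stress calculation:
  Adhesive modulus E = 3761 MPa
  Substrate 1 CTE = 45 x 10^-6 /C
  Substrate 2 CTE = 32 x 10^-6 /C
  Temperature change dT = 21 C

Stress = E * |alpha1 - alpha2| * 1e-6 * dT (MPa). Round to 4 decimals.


delta_alpha = |45 - 32| = 13 x 10^-6/C
Stress = 3761 * 13e-6 * 21
= 1.0268 MPa

1.0268


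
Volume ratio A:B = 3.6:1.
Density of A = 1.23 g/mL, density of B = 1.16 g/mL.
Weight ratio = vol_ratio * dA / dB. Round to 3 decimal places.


Wt ratio = 3.6 * 1.23 / 1.16
= 3.817

3.817


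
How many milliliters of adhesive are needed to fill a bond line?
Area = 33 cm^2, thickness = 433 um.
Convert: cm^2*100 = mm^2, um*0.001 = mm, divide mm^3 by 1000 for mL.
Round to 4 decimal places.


= (33 * 100) * (433 * 0.001) / 1000
= 1.4289 mL

1.4289


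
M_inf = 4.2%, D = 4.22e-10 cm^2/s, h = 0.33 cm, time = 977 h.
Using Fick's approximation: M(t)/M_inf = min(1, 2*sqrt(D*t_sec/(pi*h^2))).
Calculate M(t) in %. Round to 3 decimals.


t = 3517200 s
ratio = min(1, 2*sqrt(4.22e-10*3517200/(pi*0.1089)))
= 0.131733
M(t) = 4.2 * 0.131733 = 0.553%

0.553


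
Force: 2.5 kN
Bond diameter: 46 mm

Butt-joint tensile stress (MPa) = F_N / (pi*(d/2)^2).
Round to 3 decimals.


F_N = 2.5 * 1000 = 2500.0 N
A = pi*(23.0)^2 = 1661.9025 mm^2
stress = 2500.0 / 1661.9025 = 1.504 MPa

1.504


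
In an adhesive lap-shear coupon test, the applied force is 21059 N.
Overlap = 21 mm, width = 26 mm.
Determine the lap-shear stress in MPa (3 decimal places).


stress = F / (overlap * width)
= 21059 / (21 * 26)
= 38.570 MPa

38.570


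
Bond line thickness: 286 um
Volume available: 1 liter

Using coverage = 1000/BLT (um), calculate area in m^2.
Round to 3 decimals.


1 L = 1e6 mm^3, thickness = 286 um = 0.286 mm
Area = 1e6 / 0.286 mm^2 = (1e6 / 0.286) / 1e6 m^2 = 1000 / 286 m^2
= 3.497 m^2

3.497


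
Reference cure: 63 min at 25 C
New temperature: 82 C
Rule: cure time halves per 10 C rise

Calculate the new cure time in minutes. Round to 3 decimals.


factor = 2^((82-25)/10) = 51.9842
t_new = 63 / 51.9842 = 1.212 min

1.212


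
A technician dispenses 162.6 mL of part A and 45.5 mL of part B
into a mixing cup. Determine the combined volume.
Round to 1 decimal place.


Combined volume = 162.6 + 45.5
= 208.1 mL

208.1


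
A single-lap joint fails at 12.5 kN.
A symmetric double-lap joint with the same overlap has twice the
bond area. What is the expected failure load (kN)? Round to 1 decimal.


Double-lap load = 2 * 12.5 = 25.0 kN

25.0


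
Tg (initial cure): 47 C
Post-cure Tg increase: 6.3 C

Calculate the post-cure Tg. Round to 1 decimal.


Post-cure Tg = 47 + 6.3 = 53.3 C

53.3


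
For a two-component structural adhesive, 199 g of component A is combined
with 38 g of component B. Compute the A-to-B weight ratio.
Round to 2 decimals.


Weight ratio A:B = 199 / 38
= 5.24

5.24


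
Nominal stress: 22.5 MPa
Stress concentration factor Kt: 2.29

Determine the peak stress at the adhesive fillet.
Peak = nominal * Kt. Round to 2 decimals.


Peak stress = 22.5 * 2.29
= 51.53 MPa

51.53


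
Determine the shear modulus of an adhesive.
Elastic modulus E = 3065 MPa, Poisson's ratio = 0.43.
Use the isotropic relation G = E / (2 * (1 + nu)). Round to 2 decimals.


G = 3065 / (2*(1+0.43)) = 3065 / 2.86
= 1071.68 MPa

1071.68


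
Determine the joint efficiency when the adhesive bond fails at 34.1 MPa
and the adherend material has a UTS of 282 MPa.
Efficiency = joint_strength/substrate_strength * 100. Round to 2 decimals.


Joint efficiency = 34.1 / 282 * 100
= 12.09%

12.09


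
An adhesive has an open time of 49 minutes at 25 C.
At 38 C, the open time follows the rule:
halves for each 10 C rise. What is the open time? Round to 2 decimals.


Factor = 2^((38-25)/10) = 2.4623
Open time = 49 / 2.4623 = 19.90 min

19.90


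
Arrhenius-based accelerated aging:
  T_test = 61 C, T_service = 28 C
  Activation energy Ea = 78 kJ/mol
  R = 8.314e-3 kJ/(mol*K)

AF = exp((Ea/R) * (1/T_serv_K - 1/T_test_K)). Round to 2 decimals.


T_test_K = 334.15, T_serv_K = 301.15
AF = exp((78/8.314e-3) * (1/301.15 - 1/334.15))
= 21.69

21.69


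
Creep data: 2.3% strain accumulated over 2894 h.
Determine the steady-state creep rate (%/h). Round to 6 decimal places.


Rate = 2.3 / 2894 = 0.000795 %/h

0.000795


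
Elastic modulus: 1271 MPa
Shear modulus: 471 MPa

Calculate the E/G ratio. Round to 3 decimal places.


E / G = 1271 / 471 = 2.699

2.699


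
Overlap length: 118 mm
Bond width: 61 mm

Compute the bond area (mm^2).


Bond area = 118 * 61 = 7198 mm^2

7198


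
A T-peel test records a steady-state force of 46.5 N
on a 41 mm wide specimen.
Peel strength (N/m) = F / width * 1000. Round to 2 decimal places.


Peel strength = 46.5 / 41 * 1000
= 1134.15 N/m

1134.15


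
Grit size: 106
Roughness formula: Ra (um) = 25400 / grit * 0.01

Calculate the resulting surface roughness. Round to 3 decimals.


Ra = 25400 / 106 * 0.01
= 2.396 um

2.396


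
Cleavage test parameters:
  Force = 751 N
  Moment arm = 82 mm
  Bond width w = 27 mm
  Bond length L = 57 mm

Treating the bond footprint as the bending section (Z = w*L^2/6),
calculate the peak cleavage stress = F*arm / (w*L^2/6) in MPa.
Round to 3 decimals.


M = 751 * 82 = 61582 N*mm
Z = 27 * 57^2 / 6 = 87723 / 6 mm^3
sigma = M / Z = 6 * 61582 / 87723 = 369492 / 87723
= 4.212 MPa

4.212


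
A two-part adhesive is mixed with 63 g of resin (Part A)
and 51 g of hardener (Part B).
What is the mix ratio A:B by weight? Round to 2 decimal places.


Mix ratio = mass_A / mass_B
= 63 / 51
= 1.24

1.24


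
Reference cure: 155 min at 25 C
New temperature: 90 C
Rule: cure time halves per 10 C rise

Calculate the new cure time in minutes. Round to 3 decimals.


factor = 2^((90-25)/10) = 90.5097
t_new = 155 / 90.5097 = 1.713 min

1.713


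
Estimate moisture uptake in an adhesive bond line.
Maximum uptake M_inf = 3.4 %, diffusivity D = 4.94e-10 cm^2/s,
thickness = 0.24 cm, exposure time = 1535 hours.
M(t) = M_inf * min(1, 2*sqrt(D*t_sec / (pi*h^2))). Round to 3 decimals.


Convert time: 1535 h = 5526000 s
ratio = min(1, 2*sqrt(4.94e-10*5526000/(pi*0.24^2)))
= 0.245648
M(t) = 3.4 * 0.245648 = 0.835%

0.835


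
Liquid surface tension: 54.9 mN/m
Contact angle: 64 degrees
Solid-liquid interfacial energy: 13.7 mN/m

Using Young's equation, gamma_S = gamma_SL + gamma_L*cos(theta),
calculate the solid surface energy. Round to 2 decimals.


gamma_S = 13.7 + 54.9 * cos(64)
= 37.77 mN/m

37.77


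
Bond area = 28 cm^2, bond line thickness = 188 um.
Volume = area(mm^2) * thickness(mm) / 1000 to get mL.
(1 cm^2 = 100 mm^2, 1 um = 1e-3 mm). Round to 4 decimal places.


area_mm2 = 28 * 100 = 2800
blt_mm = 188 * 1e-3 = 0.188
vol_mm3 = 2800 * 0.188 = 526.4
vol_mL = 526.4 / 1000 = 0.5264 mL

0.5264


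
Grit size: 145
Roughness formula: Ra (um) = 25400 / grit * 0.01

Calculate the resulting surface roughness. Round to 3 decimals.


Ra = 25400 / 145 * 0.01
= 1.752 um

1.752


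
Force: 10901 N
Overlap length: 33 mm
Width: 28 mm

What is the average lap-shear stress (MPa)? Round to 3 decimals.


Average shear stress = F / (overlap * width)
= 10901 / (33 * 28)
= 11.798 MPa

11.798


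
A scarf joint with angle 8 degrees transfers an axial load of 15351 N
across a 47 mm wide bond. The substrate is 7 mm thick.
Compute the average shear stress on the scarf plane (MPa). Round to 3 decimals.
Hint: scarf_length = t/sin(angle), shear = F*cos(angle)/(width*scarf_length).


scarf_length = 7 / sin(8 deg) = 50.2971 mm
cos(8 deg) = 0.990268
shear stress = 15351 * 0.990268 / (47 * 50.2971)
= 6.431 MPa

6.431


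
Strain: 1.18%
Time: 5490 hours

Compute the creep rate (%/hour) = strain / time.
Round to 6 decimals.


Creep rate = 1.18 / 5490
= 0.000215 %/h

0.000215


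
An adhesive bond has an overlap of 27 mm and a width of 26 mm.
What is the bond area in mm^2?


Bond area = overlap * width
= 27 * 26
= 702 mm^2

702


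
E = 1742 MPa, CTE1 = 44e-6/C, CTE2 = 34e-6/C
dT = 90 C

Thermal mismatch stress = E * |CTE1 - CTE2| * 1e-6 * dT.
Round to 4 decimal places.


= 1742 * 10e-6 * 90
= 1.5678 MPa

1.5678


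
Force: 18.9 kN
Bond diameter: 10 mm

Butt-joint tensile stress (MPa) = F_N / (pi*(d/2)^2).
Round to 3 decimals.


F_N = 18.9 * 1000 = 18900.0 N
A = pi*(5.0)^2 = 78.5398 mm^2
stress = 18900.0 / 78.5398 = 240.642 MPa

240.642


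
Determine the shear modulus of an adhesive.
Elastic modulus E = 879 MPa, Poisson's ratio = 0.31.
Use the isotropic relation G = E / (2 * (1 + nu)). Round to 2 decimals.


G = 879 / (2*(1+0.31)) = 879 / 2.62
= 335.50 MPa

335.50


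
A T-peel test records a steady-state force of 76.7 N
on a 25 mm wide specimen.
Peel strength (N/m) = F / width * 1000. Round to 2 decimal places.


Peel strength = 76.7 / 25 * 1000
= 3068.00 N/m

3068.00


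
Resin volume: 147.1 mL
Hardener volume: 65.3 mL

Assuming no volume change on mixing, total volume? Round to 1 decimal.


V_total = 147.1 + 65.3 = 212.4 mL

212.4


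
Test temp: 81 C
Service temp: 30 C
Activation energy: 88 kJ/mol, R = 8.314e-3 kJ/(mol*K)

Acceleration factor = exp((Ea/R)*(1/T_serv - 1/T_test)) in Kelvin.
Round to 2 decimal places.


AF = exp((88/0.008314)*(1/303.15 - 1/354.15))
= 152.63

152.63


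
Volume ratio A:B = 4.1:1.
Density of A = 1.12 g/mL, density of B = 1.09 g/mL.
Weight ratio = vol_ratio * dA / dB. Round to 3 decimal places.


Wt ratio = 4.1 * 1.12 / 1.09
= 4.213

4.213


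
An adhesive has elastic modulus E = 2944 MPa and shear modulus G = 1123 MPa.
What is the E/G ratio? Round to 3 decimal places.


E/G = 2944 / 1123 = 2.622

2.622


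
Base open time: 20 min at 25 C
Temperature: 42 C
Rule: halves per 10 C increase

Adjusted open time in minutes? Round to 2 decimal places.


Acceleration = 2^((42-25)/10) = 3.2490
Open time = 20 / 3.2490 = 6.16 min

6.16


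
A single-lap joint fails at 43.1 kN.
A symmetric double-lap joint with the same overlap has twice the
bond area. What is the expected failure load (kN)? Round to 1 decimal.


Double-lap load = 2 * 43.1 = 86.2 kN

86.2


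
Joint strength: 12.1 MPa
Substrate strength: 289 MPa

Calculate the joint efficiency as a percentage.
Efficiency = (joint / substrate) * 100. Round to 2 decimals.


Efficiency = (12.1 / 289) * 100 = 4.19%

4.19


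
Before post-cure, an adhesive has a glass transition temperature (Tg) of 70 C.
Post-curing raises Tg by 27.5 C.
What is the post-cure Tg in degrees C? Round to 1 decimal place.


Tg_post = Tg_base + delta_Tg
= 70 + 27.5
= 97.5 C

97.5


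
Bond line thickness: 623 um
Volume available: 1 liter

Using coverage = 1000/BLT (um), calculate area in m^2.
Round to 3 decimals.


1 L = 1e6 mm^3, thickness = 623 um = 0.623 mm
Area = 1e6 / 0.623 mm^2 = (1e6 / 0.623) / 1e6 m^2 = 1000 / 623 m^2
= 1.605 m^2

1.605


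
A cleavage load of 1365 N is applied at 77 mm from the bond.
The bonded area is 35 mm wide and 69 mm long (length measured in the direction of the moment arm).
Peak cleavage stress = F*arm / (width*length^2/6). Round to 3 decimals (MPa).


Moment = 1365 * 77 = 105105 N*mm
Section modulus = 35 * 4761 / 6 = 166635 / 6 mm^3
Stress = 105105 / (166635 / 6) = 630630 / 166635
= 3.784 MPa

3.784


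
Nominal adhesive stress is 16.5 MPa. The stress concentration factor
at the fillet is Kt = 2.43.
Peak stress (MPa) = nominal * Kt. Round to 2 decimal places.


Peak = 16.5 * 2.43 = 40.10 MPa

40.10


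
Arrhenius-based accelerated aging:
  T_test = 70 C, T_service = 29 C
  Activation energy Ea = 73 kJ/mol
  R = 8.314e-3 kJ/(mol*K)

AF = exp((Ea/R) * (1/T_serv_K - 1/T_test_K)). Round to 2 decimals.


T_test_K = 343.15, T_serv_K = 302.15
AF = exp((73/8.314e-3) * (1/302.15 - 1/343.15))
= 32.20

32.20


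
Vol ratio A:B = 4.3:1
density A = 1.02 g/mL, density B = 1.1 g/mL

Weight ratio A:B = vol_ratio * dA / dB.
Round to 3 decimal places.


Weight ratio = 4.3 * 1.02 / 1.1
= 3.987

3.987


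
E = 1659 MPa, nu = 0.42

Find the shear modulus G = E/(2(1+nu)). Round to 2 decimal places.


G = 1659 / (2 * 1.42)
= 584.15 MPa

584.15


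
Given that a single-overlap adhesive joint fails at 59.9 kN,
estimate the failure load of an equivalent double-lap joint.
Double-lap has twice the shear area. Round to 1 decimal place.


Double-lap factor = 2
Expected load = 59.9 * 2 = 119.8 kN

119.8


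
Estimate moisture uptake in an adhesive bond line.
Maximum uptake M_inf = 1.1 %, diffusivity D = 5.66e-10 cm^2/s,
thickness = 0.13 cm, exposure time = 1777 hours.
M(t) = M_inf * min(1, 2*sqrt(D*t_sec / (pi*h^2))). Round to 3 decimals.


Convert time: 1777 h = 6397200 s
ratio = min(1, 2*sqrt(5.66e-10*6397200/(pi*0.13^2)))
= 0.522294
M(t) = 1.1 * 0.522294 = 0.575%

0.575


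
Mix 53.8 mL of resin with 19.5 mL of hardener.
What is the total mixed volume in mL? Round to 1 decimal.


Total = 53.8 + 19.5 = 73.3 mL

73.3


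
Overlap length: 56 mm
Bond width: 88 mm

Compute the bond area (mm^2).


Bond area = 56 * 88 = 4928 mm^2

4928


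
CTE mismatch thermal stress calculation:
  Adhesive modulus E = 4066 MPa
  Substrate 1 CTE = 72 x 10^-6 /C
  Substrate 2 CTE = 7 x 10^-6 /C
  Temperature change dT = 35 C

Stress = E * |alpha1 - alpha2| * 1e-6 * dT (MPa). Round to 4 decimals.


delta_alpha = |72 - 7| = 65 x 10^-6/C
Stress = 4066 * 65e-6 * 35
= 9.2502 MPa

9.2502


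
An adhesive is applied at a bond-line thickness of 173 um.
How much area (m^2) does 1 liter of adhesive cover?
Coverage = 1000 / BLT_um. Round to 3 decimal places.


Coverage = 1000 / 173 = 5.780 m^2

5.780


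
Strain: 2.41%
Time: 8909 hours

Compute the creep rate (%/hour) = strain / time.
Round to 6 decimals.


Creep rate = 2.41 / 8909
= 0.000271 %/h

0.000271


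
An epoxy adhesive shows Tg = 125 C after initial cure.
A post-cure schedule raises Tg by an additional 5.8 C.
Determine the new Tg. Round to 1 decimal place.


New Tg = 125 + 5.8
= 130.8 C

130.8


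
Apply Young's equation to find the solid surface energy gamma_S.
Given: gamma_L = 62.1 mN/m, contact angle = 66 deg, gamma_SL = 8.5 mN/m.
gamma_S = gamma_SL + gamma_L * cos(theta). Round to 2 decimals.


theta_rad = 66 * pi/180 = 1.151917
gamma_S = 8.5 + 62.1 * cos(1.151917)
= 33.76 mN/m

33.76


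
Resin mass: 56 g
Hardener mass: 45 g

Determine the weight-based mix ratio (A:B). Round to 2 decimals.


Ratio = 56 / 45 = 1.24

1.24


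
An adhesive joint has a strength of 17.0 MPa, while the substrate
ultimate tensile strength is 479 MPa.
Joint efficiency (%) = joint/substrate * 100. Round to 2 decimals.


Efficiency = 17.0 / 479 * 100
= 3.55%

3.55


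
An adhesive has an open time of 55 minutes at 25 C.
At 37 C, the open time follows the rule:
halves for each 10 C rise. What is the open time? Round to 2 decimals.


Factor = 2^((37-25)/10) = 2.2974
Open time = 55 / 2.2974 = 23.94 min

23.94


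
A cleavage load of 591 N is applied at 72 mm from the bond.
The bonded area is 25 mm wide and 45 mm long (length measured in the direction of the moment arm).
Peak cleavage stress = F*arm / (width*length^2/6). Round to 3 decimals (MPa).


Moment = 591 * 72 = 42552 N*mm
Section modulus = 25 * 2025 / 6 = 50625 / 6 mm^3
Stress = 42552 / (50625 / 6) = 255312 / 50625
= 5.043 MPa

5.043


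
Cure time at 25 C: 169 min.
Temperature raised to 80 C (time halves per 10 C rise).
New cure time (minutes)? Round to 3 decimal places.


Acceleration factor = 2^(55/10) = 45.2548
New time = 169 / 45.2548 = 3.734 min

3.734


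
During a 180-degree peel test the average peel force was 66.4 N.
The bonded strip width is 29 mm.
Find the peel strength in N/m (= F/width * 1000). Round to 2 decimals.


Peel strength = F/width * 1000
= 66.4 / 29 * 1000
= 2289.66 N/m

2289.66


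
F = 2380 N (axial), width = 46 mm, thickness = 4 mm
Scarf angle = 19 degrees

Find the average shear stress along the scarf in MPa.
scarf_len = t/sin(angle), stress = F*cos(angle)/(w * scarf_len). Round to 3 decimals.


scarf_len = 4/sin(19 deg) = 12.2862
cos(19 deg) = 0.945519
stress = 2380*0.945519/(46*12.2862) = 3.982 MPa

3.982


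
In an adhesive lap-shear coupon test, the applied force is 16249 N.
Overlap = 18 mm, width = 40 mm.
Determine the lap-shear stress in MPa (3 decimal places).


stress = F / (overlap * width)
= 16249 / (18 * 40)
= 22.568 MPa

22.568


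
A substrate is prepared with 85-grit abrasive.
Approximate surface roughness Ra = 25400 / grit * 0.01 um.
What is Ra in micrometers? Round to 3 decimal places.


Ra = 25400 / 85 * 0.01 = 2.988 um

2.988


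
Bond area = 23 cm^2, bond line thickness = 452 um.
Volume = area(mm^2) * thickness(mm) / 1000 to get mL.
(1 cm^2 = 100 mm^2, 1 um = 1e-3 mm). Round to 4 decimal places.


area_mm2 = 23 * 100 = 2300
blt_mm = 452 * 1e-3 = 0.452
vol_mm3 = 2300 * 0.452 = 1039.6
vol_mL = 1039.6 / 1000 = 1.0396 mL

1.0396


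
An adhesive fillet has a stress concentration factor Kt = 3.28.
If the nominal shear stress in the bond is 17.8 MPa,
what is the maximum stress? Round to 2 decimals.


Max stress = 17.8 * 3.28 = 58.38 MPa

58.38


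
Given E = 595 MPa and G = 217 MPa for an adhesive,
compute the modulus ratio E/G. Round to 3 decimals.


E/G ratio = 595 / 217 = 2.742

2.742


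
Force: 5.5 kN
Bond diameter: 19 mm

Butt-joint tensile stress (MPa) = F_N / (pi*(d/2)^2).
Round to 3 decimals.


F_N = 5.5 * 1000 = 5500.0 N
A = pi*(9.5)^2 = 283.5287 mm^2
stress = 5500.0 / 283.5287 = 19.398 MPa

19.398


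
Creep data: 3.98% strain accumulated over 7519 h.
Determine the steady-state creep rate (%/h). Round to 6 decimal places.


Rate = 3.98 / 7519 = 0.000529 %/h

0.000529


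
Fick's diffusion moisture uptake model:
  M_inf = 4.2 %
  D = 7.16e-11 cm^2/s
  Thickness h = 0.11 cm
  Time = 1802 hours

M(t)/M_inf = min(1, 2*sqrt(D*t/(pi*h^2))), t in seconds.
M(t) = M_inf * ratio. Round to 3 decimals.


t_sec = 1802 * 3600 = 6487200
ratio = 2*sqrt(7.16e-11*6487200/(pi*0.11^2))
= min(1, 0.221079)
= 0.221079
M(t) = 4.2 * 0.221079 = 0.929 %

0.929


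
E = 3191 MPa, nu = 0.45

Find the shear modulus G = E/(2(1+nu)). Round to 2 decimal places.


G = 3191 / (2 * 1.45)
= 1100.34 MPa

1100.34


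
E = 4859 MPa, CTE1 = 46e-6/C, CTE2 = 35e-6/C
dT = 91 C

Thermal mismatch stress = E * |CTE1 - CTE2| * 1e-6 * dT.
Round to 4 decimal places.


= 4859 * 11e-6 * 91
= 4.8639 MPa

4.8639


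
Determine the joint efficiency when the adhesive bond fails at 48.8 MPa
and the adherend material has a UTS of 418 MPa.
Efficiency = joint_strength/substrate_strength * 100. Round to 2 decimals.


Joint efficiency = 48.8 / 418 * 100
= 11.67%

11.67


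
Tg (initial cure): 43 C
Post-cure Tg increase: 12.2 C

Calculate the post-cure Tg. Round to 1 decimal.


Post-cure Tg = 43 + 12.2 = 55.2 C

55.2


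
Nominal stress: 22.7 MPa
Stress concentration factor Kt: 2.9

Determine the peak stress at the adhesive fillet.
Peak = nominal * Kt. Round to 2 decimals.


Peak stress = 22.7 * 2.9
= 65.83 MPa

65.83


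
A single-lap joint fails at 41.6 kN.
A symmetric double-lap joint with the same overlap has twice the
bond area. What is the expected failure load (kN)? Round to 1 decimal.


Double-lap load = 2 * 41.6 = 83.2 kN

83.2


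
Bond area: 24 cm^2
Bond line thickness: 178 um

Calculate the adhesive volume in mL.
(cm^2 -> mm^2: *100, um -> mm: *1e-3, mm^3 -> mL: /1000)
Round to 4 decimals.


V = 24*100 * 178*1e-3 / 1000
= 0.4272 mL

0.4272


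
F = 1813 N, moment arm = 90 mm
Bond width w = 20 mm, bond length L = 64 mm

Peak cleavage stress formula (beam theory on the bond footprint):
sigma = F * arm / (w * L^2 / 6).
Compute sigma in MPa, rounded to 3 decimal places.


sigma = (1813 * 90) / (20 * 4096 / 6)
= 163170 * 6 / 81920
= 979020 / 81920
= 11.951 MPa

11.951


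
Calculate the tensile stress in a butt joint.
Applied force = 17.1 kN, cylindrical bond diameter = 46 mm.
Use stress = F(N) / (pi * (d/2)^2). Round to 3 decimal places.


A = pi * 23.0^2 = 1661.9025 mm^2
sigma = 17100.0 / 1661.9025 = 10.289 MPa

10.289


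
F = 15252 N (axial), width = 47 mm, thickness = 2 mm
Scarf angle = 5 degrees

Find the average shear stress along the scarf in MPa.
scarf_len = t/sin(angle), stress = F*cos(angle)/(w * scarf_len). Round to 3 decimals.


scarf_len = 2/sin(5 deg) = 22.9474
cos(5 deg) = 0.996195
stress = 15252*0.996195/(47*22.9474) = 14.088 MPa

14.088


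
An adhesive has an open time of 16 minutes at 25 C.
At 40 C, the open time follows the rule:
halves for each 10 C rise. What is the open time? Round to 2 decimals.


Factor = 2^((40-25)/10) = 2.8284
Open time = 16 / 2.8284 = 5.66 min

5.66


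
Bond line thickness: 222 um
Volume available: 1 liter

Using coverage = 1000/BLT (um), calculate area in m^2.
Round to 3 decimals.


1 L = 1e6 mm^3, thickness = 222 um = 0.222 mm
Area = 1e6 / 0.222 mm^2 = (1e6 / 0.222) / 1e6 m^2 = 1000 / 222 m^2
= 4.505 m^2

4.505


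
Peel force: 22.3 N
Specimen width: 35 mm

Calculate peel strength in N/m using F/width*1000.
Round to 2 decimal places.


Peel strength = 22.3 / 35 * 1000 = 637.14 N/m

637.14


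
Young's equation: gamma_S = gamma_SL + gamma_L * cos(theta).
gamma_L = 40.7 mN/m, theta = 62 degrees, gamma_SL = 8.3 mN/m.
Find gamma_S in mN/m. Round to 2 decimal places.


cos(62 deg) = 0.469472
gamma_S = 8.3 + 40.7 * 0.469472
= 27.41 mN/m

27.41


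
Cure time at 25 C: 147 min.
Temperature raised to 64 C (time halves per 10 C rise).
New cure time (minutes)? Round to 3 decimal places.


Acceleration factor = 2^(39/10) = 14.9285
New time = 147 / 14.9285 = 9.847 min

9.847


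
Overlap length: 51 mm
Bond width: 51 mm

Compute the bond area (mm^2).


Bond area = 51 * 51 = 2601 mm^2

2601


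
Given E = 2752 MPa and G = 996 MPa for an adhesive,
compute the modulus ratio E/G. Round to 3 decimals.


E/G ratio = 2752 / 996 = 2.763

2.763


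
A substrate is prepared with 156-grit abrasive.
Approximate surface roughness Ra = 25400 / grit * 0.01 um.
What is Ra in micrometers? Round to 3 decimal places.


Ra = 25400 / 156 * 0.01 = 1.628 um

1.628


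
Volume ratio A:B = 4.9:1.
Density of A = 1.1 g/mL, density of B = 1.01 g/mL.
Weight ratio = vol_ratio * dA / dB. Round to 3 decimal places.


Wt ratio = 4.9 * 1.1 / 1.01
= 5.337

5.337


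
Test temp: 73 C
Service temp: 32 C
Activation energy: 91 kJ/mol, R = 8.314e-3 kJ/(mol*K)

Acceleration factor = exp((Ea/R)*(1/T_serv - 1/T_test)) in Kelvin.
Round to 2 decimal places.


AF = exp((91/0.008314)*(1/305.15 - 1/346.15))
= 70.00

70.00


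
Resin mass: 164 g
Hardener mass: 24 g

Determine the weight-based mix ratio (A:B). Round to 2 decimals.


Ratio = 164 / 24 = 6.83

6.83


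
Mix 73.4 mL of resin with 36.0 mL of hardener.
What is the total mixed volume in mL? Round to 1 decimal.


Total = 73.4 + 36.0 = 109.4 mL

109.4


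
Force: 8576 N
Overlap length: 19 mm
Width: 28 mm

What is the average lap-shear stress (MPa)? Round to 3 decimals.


Average shear stress = F / (overlap * width)
= 8576 / (19 * 28)
= 16.120 MPa

16.120


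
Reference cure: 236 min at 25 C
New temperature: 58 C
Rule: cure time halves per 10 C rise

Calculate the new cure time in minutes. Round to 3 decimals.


factor = 2^((58-25)/10) = 9.8492
t_new = 236 / 9.8492 = 23.961 min

23.961


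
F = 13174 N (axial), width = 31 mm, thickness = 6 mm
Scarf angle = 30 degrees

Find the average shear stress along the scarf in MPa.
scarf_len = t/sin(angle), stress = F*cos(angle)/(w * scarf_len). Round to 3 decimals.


scarf_len = 6/sin(30 deg) = 12.0000
cos(30 deg) = 0.866025
stress = 13174*0.866025/(31*12.0000) = 30.669 MPa

30.669


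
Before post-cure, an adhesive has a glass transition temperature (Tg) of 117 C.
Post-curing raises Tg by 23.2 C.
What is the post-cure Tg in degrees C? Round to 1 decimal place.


Tg_post = Tg_base + delta_Tg
= 117 + 23.2
= 140.2 C

140.2


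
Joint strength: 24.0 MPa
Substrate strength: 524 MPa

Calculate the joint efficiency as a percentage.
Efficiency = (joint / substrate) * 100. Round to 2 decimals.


Efficiency = (24.0 / 524) * 100 = 4.58%

4.58


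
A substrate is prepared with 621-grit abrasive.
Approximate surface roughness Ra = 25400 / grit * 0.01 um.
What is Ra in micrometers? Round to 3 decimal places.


Ra = 25400 / 621 * 0.01 = 0.409 um

0.409


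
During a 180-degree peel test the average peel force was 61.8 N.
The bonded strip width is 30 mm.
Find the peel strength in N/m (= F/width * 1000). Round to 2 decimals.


Peel strength = F/width * 1000
= 61.8 / 30 * 1000
= 2060.00 N/m

2060.00


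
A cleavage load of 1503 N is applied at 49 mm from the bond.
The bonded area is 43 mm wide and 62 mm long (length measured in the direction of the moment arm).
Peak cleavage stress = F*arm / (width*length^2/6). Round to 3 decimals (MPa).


Moment = 1503 * 49 = 73647 N*mm
Section modulus = 43 * 3844 / 6 = 165292 / 6 mm^3
Stress = 73647 / (165292 / 6) = 441882 / 165292
= 2.673 MPa

2.673


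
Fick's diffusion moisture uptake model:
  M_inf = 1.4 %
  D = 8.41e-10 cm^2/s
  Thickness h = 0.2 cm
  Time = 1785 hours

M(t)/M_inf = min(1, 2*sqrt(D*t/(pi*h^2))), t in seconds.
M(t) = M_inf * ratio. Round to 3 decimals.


t_sec = 1785 * 3600 = 6426000
ratio = 2*sqrt(8.41e-10*6426000/(pi*0.2^2))
= min(1, 0.414757)
= 0.414757
M(t) = 1.4 * 0.414757 = 0.581 %

0.581


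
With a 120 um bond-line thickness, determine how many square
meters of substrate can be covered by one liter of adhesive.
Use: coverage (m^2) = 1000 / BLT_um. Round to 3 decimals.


Coverage = 1000 / 120 = 8.333 m^2

8.333


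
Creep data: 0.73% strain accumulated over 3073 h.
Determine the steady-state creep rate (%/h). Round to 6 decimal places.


Rate = 0.73 / 3073 = 0.000238 %/h

0.000238


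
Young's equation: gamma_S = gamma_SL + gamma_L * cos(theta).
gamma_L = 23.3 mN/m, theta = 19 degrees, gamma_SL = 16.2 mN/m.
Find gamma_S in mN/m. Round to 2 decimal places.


cos(19 deg) = 0.945519
gamma_S = 16.2 + 23.3 * 0.945519
= 38.23 mN/m

38.23


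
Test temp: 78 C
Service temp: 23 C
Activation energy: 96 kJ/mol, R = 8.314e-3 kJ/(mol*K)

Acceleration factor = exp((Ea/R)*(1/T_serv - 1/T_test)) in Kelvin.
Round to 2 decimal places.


AF = exp((96/0.008314)*(1/296.15 - 1/351.15))
= 448.94

448.94


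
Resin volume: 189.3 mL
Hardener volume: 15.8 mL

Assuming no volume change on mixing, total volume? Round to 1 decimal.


V_total = 189.3 + 15.8 = 205.1 mL

205.1


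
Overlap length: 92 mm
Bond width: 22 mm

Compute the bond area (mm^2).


Bond area = 92 * 22 = 2024 mm^2

2024


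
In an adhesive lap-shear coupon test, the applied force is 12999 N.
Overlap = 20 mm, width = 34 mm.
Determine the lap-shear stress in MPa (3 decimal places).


stress = F / (overlap * width)
= 12999 / (20 * 34)
= 19.116 MPa

19.116


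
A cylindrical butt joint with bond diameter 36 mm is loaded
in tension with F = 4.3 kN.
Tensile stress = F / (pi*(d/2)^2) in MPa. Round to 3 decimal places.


Area = pi * (36/2)^2 = 1017.8760 mm^2
Stress = 4.3*1000 / 1017.8760
= 4.224 MPa

4.224


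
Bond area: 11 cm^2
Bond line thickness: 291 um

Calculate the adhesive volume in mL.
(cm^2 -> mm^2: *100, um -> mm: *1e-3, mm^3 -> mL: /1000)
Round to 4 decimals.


V = 11*100 * 291*1e-3 / 1000
= 0.3201 mL

0.3201


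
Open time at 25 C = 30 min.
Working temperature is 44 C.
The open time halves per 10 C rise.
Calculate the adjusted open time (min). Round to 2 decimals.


factor = 2^((44 - 25) / 10) = 3.7321
ot = 30 / 3.7321 = 8.04 min

8.04


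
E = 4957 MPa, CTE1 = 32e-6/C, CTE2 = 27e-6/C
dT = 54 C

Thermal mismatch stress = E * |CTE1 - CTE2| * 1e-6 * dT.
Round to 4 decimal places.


= 4957 * 5e-6 * 54
= 1.3384 MPa

1.3384


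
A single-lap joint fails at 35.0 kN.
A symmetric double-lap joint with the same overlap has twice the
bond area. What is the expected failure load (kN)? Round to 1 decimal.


Double-lap load = 2 * 35.0 = 70.0 kN

70.0


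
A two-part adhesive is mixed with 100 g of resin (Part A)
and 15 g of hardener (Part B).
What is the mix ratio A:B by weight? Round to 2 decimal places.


Mix ratio = mass_A / mass_B
= 100 / 15
= 6.67

6.67


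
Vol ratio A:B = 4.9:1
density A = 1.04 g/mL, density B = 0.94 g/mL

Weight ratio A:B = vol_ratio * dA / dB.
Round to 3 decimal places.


Weight ratio = 4.9 * 1.04 / 0.94
= 5.421

5.421


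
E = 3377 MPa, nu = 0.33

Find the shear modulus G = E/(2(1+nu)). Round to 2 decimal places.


G = 3377 / (2 * 1.33)
= 1269.55 MPa

1269.55


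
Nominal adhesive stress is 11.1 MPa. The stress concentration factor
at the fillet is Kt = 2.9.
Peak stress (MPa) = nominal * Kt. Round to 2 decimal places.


Peak = 11.1 * 2.9 = 32.19 MPa

32.19


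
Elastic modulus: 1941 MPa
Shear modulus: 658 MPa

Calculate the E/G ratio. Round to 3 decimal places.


E / G = 1941 / 658 = 2.950

2.950


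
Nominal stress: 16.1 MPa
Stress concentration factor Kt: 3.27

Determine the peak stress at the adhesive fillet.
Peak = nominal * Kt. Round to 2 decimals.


Peak stress = 16.1 * 3.27
= 52.65 MPa

52.65


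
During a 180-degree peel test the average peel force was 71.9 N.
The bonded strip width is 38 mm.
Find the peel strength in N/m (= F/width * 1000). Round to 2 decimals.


Peel strength = F/width * 1000
= 71.9 / 38 * 1000
= 1892.11 N/m

1892.11


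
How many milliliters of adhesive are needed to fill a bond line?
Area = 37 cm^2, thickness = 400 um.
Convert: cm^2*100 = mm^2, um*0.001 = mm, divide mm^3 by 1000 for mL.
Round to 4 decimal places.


= (37 * 100) * (400 * 0.001) / 1000
= 1.4800 mL

1.4800


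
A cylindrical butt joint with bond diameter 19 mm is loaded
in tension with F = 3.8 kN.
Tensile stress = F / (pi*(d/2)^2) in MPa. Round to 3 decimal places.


Area = pi * (19/2)^2 = 283.5287 mm^2
Stress = 3.8*1000 / 283.5287
= 13.403 MPa

13.403


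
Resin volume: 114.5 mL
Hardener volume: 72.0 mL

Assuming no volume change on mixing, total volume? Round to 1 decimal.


V_total = 114.5 + 72.0 = 186.5 mL

186.5


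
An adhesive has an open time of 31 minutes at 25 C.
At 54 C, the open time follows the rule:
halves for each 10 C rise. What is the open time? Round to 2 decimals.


Factor = 2^((54-25)/10) = 7.4643
Open time = 31 / 7.4643 = 4.15 min

4.15


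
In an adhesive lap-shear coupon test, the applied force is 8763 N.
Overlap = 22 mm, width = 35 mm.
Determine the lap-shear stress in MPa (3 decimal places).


stress = F / (overlap * width)
= 8763 / (22 * 35)
= 11.381 MPa

11.381


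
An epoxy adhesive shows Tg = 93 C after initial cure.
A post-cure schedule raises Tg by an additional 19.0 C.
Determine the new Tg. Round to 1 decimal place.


New Tg = 93 + 19.0
= 112.0 C

112.0


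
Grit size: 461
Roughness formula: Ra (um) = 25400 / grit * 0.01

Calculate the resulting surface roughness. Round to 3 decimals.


Ra = 25400 / 461 * 0.01
= 0.551 um

0.551


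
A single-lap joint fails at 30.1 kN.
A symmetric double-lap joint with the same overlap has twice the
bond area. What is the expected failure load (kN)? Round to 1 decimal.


Double-lap load = 2 * 30.1 = 60.2 kN

60.2


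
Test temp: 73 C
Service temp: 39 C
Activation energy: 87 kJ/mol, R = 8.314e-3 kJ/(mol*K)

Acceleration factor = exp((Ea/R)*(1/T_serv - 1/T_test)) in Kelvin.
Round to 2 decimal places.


AF = exp((87/0.008314)*(1/312.15 - 1/346.15))
= 26.92

26.92


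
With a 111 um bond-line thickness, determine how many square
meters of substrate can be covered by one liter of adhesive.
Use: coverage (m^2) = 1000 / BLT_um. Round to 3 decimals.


Coverage = 1000 / 111 = 9.009 m^2

9.009


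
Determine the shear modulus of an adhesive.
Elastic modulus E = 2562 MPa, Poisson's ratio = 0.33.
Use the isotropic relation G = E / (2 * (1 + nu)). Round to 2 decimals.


G = 2562 / (2*(1+0.33)) = 2562 / 2.66
= 963.16 MPa

963.16


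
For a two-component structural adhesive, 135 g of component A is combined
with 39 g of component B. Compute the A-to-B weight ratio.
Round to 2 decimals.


Weight ratio A:B = 135 / 39
= 3.46

3.46


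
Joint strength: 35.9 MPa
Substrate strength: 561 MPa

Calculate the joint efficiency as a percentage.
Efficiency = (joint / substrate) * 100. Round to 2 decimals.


Efficiency = (35.9 / 561) * 100 = 6.40%

6.40


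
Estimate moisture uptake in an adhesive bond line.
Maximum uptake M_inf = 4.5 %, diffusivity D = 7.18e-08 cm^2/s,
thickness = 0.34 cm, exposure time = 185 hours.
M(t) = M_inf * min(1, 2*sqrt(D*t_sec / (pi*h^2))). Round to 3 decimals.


Convert time: 185 h = 666000 s
ratio = min(1, 2*sqrt(7.18e-08*666000/(pi*0.34^2)))
= 0.725731
M(t) = 4.5 * 0.725731 = 3.266%

3.266


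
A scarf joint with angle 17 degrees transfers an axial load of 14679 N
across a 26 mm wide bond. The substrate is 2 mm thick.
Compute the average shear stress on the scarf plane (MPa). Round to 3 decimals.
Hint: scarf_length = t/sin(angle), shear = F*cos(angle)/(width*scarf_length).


scarf_length = 2 / sin(17 deg) = 6.8406 mm
cos(17 deg) = 0.956305
shear stress = 14679 * 0.956305 / (26 * 6.8406)
= 78.927 MPa

78.927


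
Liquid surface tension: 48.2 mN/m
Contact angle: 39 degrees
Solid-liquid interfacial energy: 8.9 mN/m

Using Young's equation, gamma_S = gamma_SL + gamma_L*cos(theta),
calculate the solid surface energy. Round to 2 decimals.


gamma_S = 8.9 + 48.2 * cos(39)
= 46.36 mN/m

46.36


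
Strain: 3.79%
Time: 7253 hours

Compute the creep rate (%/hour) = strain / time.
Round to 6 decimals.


Creep rate = 3.79 / 7253
= 0.000523 %/h

0.000523


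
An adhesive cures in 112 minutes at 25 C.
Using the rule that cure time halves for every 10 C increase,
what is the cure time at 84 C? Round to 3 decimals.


Factor = 2^((84 - 25) / 10) = 59.7141
Cure time = 112 / 59.7141
= 1.876 minutes

1.876


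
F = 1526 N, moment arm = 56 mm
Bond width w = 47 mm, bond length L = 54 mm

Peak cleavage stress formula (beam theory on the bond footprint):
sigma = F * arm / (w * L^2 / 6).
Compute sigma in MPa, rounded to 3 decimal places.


sigma = (1526 * 56) / (47 * 2916 / 6)
= 85456 * 6 / 137052
= 512736 / 137052
= 3.741 MPa

3.741


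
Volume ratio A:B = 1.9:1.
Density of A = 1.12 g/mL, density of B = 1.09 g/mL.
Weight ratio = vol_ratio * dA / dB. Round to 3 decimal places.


Wt ratio = 1.9 * 1.12 / 1.09
= 1.952

1.952


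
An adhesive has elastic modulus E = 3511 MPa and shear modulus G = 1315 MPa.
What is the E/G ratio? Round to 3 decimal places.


E/G = 3511 / 1315 = 2.670

2.670


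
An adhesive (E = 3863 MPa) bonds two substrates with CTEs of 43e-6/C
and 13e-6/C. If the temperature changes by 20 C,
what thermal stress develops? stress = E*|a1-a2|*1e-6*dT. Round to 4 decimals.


Stress = 3863 * |43 - 13| * 1e-6 * 20
= 2.3178 MPa

2.3178


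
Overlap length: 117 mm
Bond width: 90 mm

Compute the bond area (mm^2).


Bond area = 117 * 90 = 10530 mm^2

10530


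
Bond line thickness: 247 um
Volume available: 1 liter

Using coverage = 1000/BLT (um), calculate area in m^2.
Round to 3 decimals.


1 L = 1e6 mm^3, thickness = 247 um = 0.247 mm
Area = 1e6 / 0.247 mm^2 = (1e6 / 0.247) / 1e6 m^2 = 1000 / 247 m^2
= 4.049 m^2

4.049


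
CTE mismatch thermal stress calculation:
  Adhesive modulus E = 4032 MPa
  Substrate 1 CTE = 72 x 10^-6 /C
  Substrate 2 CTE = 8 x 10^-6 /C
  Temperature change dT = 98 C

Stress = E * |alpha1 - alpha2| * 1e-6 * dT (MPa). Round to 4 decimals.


delta_alpha = |72 - 8| = 64 x 10^-6/C
Stress = 4032 * 64e-6 * 98
= 25.2887 MPa

25.2887


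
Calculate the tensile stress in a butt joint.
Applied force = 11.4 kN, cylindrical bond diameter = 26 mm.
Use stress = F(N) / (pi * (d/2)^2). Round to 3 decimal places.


A = pi * 13.0^2 = 530.9292 mm^2
sigma = 11400.0 / 530.9292 = 21.472 MPa

21.472


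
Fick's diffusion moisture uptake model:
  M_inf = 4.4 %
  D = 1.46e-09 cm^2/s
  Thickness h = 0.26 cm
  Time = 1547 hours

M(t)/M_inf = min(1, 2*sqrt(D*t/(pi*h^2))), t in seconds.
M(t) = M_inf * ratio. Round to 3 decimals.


t_sec = 1547 * 3600 = 5569200
ratio = 2*sqrt(1.46e-09*5569200/(pi*0.26^2))
= min(1, 0.391340)
= 0.391340
M(t) = 4.4 * 0.391340 = 1.722 %

1.722


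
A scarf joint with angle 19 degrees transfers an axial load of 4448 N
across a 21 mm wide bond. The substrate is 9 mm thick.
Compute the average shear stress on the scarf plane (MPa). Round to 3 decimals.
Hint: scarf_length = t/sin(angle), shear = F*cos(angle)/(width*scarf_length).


scarf_length = 9 / sin(19 deg) = 27.6440 mm
cos(19 deg) = 0.945519
shear stress = 4448 * 0.945519 / (21 * 27.6440)
= 7.245 MPa

7.245


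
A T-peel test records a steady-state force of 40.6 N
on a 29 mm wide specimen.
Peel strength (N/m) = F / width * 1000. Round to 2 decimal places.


Peel strength = 40.6 / 29 * 1000
= 1400.00 N/m

1400.00


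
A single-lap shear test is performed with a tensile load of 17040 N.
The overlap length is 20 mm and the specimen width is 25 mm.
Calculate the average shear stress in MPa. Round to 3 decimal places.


Shear stress = F / (overlap * width)
= 17040 / (20 * 25)
= 17040 / 500
= 34.080 MPa

34.080


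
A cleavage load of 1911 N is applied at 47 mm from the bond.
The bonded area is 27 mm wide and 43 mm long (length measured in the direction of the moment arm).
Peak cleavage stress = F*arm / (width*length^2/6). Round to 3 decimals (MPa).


Moment = 1911 * 47 = 89817 N*mm
Section modulus = 27 * 1849 / 6 = 49923 / 6 mm^3
Stress = 89817 / (49923 / 6) = 538902 / 49923
= 10.795 MPa

10.795


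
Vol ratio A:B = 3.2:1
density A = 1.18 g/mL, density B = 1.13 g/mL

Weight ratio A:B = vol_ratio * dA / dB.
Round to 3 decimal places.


Weight ratio = 3.2 * 1.18 / 1.13
= 3.342

3.342


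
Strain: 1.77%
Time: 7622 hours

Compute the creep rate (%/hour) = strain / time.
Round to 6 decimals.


Creep rate = 1.77 / 7622
= 0.000232 %/h

0.000232


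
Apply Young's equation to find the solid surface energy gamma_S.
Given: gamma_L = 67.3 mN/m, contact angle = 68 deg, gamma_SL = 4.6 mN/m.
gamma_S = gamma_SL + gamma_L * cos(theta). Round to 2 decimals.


theta_rad = 68 * pi/180 = 1.186824
gamma_S = 4.6 + 67.3 * cos(1.186824)
= 29.81 mN/m

29.81
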